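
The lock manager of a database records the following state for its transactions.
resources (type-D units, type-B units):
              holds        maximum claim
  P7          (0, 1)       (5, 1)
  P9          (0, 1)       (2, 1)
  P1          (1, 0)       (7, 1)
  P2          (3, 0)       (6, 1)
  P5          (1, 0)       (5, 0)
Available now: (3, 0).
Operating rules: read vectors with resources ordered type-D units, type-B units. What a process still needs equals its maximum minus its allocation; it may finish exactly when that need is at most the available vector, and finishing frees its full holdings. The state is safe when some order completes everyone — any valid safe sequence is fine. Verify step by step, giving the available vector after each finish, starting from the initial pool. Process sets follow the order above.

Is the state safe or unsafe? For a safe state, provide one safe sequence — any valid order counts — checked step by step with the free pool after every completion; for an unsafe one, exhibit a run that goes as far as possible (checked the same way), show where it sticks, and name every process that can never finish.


The state is SAFE; one workable sequence: P9, P2, P5, P7, P1.
Key observation: at P2 the run first touches a limit — (3, 1) against (3, 1), exact on a resource it actually requests.
Verifying each step:
  pool = (3, 0)
  P9 needs (2, 0) <= (3, 0) -> finishes; pool += (0, 1) = (3, 1)
  P2 needs (3, 1) <= (3, 1) -> finishes; pool += (3, 0) = (6, 1)
  P5 needs (4, 0) <= (6, 1) -> finishes; pool += (1, 0) = (7, 1)
  P7 needs (5, 0) <= (7, 1) -> finishes; pool += (0, 1) = (7, 2)
  P1 needs (6, 1) <= (7, 2) -> finishes; pool += (1, 0) = (8, 2)


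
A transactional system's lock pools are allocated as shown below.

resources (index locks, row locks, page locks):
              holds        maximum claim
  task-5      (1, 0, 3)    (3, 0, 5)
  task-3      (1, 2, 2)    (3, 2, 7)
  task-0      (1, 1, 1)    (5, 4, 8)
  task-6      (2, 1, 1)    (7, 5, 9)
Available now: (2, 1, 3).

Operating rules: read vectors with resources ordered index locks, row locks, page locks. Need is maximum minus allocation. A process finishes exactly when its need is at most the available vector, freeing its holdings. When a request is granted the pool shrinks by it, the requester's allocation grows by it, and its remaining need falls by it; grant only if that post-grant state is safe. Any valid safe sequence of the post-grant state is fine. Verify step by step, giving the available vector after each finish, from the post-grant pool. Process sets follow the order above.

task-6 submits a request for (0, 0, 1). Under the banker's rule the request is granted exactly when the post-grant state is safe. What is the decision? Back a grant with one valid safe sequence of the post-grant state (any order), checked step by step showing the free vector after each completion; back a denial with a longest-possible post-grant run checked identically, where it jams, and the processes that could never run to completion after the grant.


GRANT. The post-grant state is safe; one safe sequence: task-5, task-3, task-0, task-6.
Key observation: the grant leaves (2, 1, 2) free — enough for task-5, whose release restarts the cascade.
Verifying the post-grant state step by step:
  pool = (2, 1, 2)
  task-5: need (2, 0, 2) fits (2, 1, 2); releases (1, 0, 3), pool now (3, 1, 5)
  task-3: need (2, 0, 5) fits (3, 1, 5); releases (1, 2, 2), pool now (4, 3, 7)
  task-0: need (4, 3, 7) fits (4, 3, 7); releases (1, 1, 1), pool now (5, 4, 8)
  task-6: need (5, 4, 7) fits (5, 4, 8); releases (2, 1, 2), pool now (7, 5, 10)


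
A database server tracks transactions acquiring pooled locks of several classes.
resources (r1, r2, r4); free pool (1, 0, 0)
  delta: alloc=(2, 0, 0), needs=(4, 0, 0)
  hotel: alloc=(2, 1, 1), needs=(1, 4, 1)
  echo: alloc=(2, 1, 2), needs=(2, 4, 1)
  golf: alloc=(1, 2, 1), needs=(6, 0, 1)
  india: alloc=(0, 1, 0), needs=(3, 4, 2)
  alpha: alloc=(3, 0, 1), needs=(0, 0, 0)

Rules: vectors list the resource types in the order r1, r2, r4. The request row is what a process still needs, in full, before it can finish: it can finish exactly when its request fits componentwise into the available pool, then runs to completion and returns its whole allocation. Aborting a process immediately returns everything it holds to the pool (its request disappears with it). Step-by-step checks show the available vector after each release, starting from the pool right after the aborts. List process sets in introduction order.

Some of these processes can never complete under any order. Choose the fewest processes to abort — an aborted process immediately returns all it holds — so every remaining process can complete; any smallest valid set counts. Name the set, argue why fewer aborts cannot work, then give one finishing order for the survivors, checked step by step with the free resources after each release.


Abort echo and india.
Key observation: the returned (2, 2, 2) from echo and india is what brings hotel — unrunnable before, under any order — into play at step 4.
Minimality, checking each single-abort alternative: delta alone leaves hotel blocked (short on r2); hotel alone leaves echo blocked (short on r2); echo alone leaves hotel blocked (short on r2); golf alone leaves hotel blocked (short on r2); india alone leaves hotel blocked (short on r2); alpha alone leaves hotel blocked (short on r2).
Survivors finish in the order: alpha, golf, delta, hotel. Verifying each step (pool after the aborts first):
  pool = (3, 2, 2)
  run alpha (needs (0, 0, 0), free (3, 2, 2)); after release of (3, 0, 1) the pool is (6, 2, 3)
  run golf (needs (6, 0, 1), free (6, 2, 3)); after release of (1, 2, 1) the pool is (7, 4, 4)
  run delta (needs (4, 0, 0), free (7, 4, 4)); after release of (2, 0, 0) the pool is (9, 4, 4)
  run hotel (needs (1, 4, 1), free (9, 4, 4)); after release of (2, 1, 1) the pool is (11, 5, 5)


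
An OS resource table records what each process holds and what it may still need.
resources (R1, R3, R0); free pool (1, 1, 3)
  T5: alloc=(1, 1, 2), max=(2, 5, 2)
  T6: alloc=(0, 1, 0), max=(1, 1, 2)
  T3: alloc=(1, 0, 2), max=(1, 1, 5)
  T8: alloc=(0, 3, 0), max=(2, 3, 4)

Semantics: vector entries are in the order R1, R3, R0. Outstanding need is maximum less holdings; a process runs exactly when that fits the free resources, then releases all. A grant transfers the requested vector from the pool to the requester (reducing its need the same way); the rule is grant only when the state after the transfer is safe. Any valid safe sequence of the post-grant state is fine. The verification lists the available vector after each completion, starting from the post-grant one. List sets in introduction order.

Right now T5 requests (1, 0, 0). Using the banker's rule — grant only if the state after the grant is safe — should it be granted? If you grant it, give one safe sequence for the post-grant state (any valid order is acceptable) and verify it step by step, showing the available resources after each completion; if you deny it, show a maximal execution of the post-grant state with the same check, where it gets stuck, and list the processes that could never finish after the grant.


DENY — the pretend-granted state is unsafe.
Key observation: after T3, T6 the pool peaks at (1, 2, 5), and each blocked process is short somewhere: T5 on R3; T8 on R1.
Pretend the grant happened; the run T3, T6 goes as far as possible. Walking it through:
  pool = (0, 1, 3)
  T3 needs (0, 1, 3) <= (0, 1, 3) -> finishes; pool += (1, 0, 2) = (1, 1, 5)
  T6 needs (1, 0, 2) <= (1, 1, 5) -> finishes; pool += (0, 1, 0) = (1, 2, 5)
  blocked: T5 wants (0, 4, 0), pool (1, 2, 5) — not enough R3
  blocked: T8 wants (2, 0, 4), pool (1, 2, 5) — not enough R1
Processes that could never finish after the grant: T5 and T8.


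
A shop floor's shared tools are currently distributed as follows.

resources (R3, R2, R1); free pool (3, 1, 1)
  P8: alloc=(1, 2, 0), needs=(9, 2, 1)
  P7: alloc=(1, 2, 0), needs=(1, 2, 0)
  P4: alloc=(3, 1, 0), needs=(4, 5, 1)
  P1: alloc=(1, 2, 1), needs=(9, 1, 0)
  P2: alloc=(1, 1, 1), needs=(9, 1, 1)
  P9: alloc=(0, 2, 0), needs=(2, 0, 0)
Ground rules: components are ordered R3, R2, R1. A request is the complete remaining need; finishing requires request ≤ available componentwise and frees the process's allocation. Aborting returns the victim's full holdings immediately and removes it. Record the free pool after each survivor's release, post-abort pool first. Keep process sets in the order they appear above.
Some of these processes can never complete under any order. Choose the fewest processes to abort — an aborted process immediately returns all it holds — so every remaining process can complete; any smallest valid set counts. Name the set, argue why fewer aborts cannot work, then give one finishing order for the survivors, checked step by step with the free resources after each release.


Abort P1 and P2.
Key observation: P8 could never have finished before the abort; with (2, 3, 2) returned by P1 and P2, it fits at step 4.
Why nothing smaller works — every single abort fails: P8 alone leaves P1 blocked (short on R3); P7 alone leaves P8 blocked (short on R3); P4 alone leaves P8 blocked (short on R3); P1 alone leaves P8 blocked (short on R3); P2 alone leaves P8 blocked (short on R3); P9 alone leaves P8 blocked (short on R3).
Survivors finish in the order: P9, P7, P4, P8. Step-by-step check (pool after the aborts first):
  pool = (5, 4, 3)
  P9: need (2, 0, 0) fits (5, 4, 3); releases (0, 2, 0), pool now (5, 6, 3)
  P7: need (1, 2, 0) fits (5, 6, 3); releases (1, 2, 0), pool now (6, 8, 3)
  P4: need (4, 5, 1) fits (6, 8, 3); releases (3, 1, 0), pool now (9, 9, 3)
  P8: need (9, 2, 1) fits (9, 9, 3); releases (1, 2, 0), pool now (10, 11, 3)


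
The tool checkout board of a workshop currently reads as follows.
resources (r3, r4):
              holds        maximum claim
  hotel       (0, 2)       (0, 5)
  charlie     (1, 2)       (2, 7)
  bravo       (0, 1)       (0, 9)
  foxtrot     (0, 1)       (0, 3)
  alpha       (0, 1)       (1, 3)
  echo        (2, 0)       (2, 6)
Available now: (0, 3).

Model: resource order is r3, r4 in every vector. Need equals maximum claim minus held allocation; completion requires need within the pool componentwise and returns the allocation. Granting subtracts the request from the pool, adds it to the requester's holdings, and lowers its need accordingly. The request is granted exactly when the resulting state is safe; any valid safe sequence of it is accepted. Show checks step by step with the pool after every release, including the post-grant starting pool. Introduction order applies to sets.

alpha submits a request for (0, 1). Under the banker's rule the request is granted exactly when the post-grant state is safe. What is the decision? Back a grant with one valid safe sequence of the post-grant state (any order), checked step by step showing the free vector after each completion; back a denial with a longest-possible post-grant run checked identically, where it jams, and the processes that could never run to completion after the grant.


DENY. Granting would leave the state unsafe.
Key observation: after foxtrot, hotel the pool peaks at (0, 5), and each blocked process is short somewhere: charlie on r3; bravo on r4; alpha on r3; echo on r4.
After a pretend grant, a maximal execution: foxtrot, hotel — then nothing else fits. Verifying each step:
  pool = (0, 2)
  foxtrot needs (0, 2) <= (0, 2) -> finishes; pool += (0, 1) = (0, 3)
  hotel needs (0, 3) <= (0, 3) -> finishes; pool += (0, 2) = (0, 5)
  charlie still needs (1, 5) but only (0, 5) is free — short on r3
  bravo still needs (0, 8) but only (0, 5) is free — short on r4
  alpha still needs (1, 1) but only (0, 5) is free — short on r3
  echo still needs (0, 6) but only (0, 5) is free — short on r4
Post-grant, the permanently blocked set is charlie, bravo, alpha and echo.


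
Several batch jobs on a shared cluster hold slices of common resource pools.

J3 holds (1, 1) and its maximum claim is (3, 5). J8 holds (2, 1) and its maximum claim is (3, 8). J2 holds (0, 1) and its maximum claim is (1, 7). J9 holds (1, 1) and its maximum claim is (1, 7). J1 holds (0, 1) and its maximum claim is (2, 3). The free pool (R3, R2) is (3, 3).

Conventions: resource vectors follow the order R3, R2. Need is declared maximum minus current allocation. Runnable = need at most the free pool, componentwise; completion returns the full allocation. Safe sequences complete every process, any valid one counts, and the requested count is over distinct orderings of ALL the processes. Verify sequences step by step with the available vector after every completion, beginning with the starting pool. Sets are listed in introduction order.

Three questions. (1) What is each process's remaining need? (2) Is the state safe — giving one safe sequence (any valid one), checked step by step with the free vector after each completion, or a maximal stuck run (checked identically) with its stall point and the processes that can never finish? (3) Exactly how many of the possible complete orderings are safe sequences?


(1) Remaining need (order R3, R2):
  J3: (2, 4)
  J8: (1, 7)
  J2: (1, 6)
  J9: (0, 6)
  J1: (2, 2)
(2) UNSAFE — no complete ordering exists.
Key observation: once J1, J3 finish, the pool peaks at (4, 5) — and every remaining process still needs more R2 than that.
A maximal execution: J1, J3 — then nothing else fits. Walking it through:
  pool = (3, 3)
  J1: need (2, 2) fits (3, 3); releases (0, 1), pool now (3, 4)
  J3: need (2, 4) fits (3, 4); releases (1, 1), pool now (4, 5)
  J8 still needs (1, 7) but only (4, 5) is free — short on R2
  J2 still needs (1, 6) but only (4, 5) is free — short on R2
  J9 still needs (0, 6) but only (4, 5) is free — short on R2
Processes that can never finish: J8, J2 and J9.
(3) The exact count: 0 of the possible complete orderings are safe sequences.


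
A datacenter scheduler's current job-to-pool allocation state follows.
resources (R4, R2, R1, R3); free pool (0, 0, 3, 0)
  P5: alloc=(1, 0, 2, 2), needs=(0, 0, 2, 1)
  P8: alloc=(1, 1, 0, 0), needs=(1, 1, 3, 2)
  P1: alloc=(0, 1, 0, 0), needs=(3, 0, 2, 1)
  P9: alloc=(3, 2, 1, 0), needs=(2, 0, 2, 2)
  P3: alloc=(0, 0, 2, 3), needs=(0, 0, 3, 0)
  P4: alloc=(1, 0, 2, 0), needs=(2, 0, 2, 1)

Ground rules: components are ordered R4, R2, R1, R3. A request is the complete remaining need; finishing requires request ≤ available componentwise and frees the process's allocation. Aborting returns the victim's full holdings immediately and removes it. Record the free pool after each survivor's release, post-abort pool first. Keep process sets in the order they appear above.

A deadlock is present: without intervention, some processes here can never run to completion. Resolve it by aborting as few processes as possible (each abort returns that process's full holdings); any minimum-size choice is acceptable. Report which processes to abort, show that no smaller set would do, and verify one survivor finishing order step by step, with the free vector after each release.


The answer: abort P8.
Key observation: the deadlocked P4 becomes finishable only because P8 released (1, 1, 0, 0); it completes at step 3 below.
Minimality: the empty abort set fails — the state is deadlocked as it stands.
One survivor order: P3, P5, P4, P1, P9. Step-by-step check (post-abort pool first):
  pool = (1, 1, 3, 0)
  P3: need (0, 0, 3, 0) fits (1, 1, 3, 0); releases (0, 0, 2, 3), pool now (1, 1, 5, 3)
  P5: need (0, 0, 2, 1) fits (1, 1, 5, 3); releases (1, 0, 2, 2), pool now (2, 1, 7, 5)
  P4: need (2, 0, 2, 1) fits (2, 1, 7, 5); releases (1, 0, 2, 0), pool now (3, 1, 9, 5)
  P1: need (3, 0, 2, 1) fits (3, 1, 9, 5); releases (0, 1, 0, 0), pool now (3, 2, 9, 5)
  P9: need (2, 0, 2, 2) fits (3, 2, 9, 5); releases (3, 2, 1, 0), pool now (6, 4, 10, 5)


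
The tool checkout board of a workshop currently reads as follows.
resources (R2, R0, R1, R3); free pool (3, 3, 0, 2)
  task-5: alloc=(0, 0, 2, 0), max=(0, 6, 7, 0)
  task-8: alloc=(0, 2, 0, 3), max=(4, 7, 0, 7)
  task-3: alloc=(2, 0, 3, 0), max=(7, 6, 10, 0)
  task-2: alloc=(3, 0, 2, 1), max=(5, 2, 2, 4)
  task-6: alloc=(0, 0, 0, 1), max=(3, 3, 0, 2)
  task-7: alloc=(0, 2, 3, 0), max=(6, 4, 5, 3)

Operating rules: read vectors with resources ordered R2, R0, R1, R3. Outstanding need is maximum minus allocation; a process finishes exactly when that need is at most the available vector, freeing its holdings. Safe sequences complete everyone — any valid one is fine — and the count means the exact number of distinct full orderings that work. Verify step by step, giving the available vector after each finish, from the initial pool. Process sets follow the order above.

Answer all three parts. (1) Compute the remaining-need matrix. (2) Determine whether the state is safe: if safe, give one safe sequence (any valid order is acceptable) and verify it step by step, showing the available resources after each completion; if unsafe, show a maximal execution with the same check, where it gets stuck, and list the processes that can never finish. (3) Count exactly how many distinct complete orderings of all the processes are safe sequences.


(1) Outstanding need per process (order R2, R0, R1, R3):
  task-5: (0, 6, 5, 0)
  task-8: (4, 5, 0, 4)
  task-3: (5, 6, 7, 0)
  task-2: (2, 2, 0, 3)
  task-6: (3, 3, 0, 1)
  task-7: (6, 2, 2, 3)
(2) SAFE. One safe sequence: task-6, task-2, task-7, task-8, task-5, task-3.
Key observation: the order's first zero-slack moment is task-6 ((3, 3, 0, 1) needed, (3, 3, 0, 2) free — a requested resource with nothing to spare).
Verifying each step:
  pool = (3, 3, 0, 2)
  task-6: need (3, 3, 0, 1) fits (3, 3, 0, 2); releases (0, 0, 0, 1), pool now (3, 3, 0, 3)
  task-2: need (2, 2, 0, 3) fits (3, 3, 0, 3); releases (3, 0, 2, 1), pool now (6, 3, 2, 4)
  task-7: need (6, 2, 2, 3) fits (6, 3, 2, 4); releases (0, 2, 3, 0), pool now (6, 5, 5, 4)
  task-8: need (4, 5, 0, 4) fits (6, 5, 5, 4); releases (0, 2, 0, 3), pool now (6, 7, 5, 7)
  task-5: need (0, 6, 5, 0) fits (6, 7, 5, 7); releases (0, 0, 2, 0), pool now (6, 7, 7, 7)
  task-3: need (5, 6, 7, 0) fits (6, 7, 7, 7); releases (2, 0, 3, 0), pool now (8, 7, 10, 7)
(3) Exactly 1 of the possible complete orderings is a safe sequence.


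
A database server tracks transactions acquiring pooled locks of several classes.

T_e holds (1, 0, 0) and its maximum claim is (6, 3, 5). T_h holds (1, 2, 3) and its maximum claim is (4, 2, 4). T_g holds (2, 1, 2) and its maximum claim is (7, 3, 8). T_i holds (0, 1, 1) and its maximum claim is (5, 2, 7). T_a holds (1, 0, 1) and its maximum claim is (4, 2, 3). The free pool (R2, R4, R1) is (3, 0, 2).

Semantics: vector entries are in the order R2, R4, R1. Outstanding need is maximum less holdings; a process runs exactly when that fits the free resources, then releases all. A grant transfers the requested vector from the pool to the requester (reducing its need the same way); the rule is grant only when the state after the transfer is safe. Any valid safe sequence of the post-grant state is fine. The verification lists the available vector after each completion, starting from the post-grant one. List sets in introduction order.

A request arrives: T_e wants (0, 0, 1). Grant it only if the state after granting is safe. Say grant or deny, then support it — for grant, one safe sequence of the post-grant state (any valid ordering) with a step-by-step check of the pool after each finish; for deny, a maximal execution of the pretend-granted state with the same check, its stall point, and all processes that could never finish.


DENY — the pretend-granted state is unsafe.
Key observation: after T_h, T_a the pool peaks at (5, 2, 5), and each blocked process is short somewhere: T_e on R4; T_g on R1; T_i on R1.
On the post-grant state, T_h, T_a is a maximal run — nothing extends it. Walking it through:
  pool = (3, 0, 1)
  run T_h (needs (3, 0, 1), free (3, 0, 1)); after release of (1, 2, 3) the pool is (4, 2, 4)
  run T_a (needs (3, 2, 2), free (4, 2, 4)); after release of (1, 0, 1) the pool is (5, 2, 5)
  T_e cannot run: need (5, 3, 4) vs free (5, 2, 5) (insufficient R4)
  T_g cannot run: need (5, 2, 6) vs free (5, 2, 5) (insufficient R1)
  T_i cannot run: need (5, 1, 6) vs free (5, 2, 5) (insufficient R1)
Processes that could never finish after the grant: T_e, T_g and T_i.


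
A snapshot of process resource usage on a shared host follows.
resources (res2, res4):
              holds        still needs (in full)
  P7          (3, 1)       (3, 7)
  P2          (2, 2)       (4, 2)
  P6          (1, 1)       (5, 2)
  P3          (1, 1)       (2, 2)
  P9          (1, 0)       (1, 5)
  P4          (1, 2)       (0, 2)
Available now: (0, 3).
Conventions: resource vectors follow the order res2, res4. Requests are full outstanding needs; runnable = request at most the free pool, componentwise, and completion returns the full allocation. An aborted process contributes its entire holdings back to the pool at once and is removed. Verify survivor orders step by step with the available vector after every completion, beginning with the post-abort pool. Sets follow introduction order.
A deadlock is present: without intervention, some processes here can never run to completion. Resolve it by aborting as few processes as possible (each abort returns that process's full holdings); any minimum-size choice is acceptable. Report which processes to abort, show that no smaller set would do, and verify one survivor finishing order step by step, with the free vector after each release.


Minimum abort set: P6.
Key observation: aborting P6 returns (1, 1), and P7 — hopeless before — runs at step 4 with the returned capacity in the pool.
Why nothing smaller works: aborting no one leaves the state deadlocked as given.
The survivors complete as P4, P9, P3, P7, P2. Walking it through (starting from the post-abort pool):
  pool = (1, 4)
  P4: need (0, 2) fits (1, 4); releases (1, 2), pool now (2, 6)
  P9: need (1, 5) fits (2, 6); releases (1, 0), pool now (3, 6)
  P3: need (2, 2) fits (3, 6); releases (1, 1), pool now (4, 7)
  P7: need (3, 7) fits (4, 7); releases (3, 1), pool now (7, 8)
  P2: need (4, 2) fits (7, 8); releases (2, 2), pool now (9, 10)


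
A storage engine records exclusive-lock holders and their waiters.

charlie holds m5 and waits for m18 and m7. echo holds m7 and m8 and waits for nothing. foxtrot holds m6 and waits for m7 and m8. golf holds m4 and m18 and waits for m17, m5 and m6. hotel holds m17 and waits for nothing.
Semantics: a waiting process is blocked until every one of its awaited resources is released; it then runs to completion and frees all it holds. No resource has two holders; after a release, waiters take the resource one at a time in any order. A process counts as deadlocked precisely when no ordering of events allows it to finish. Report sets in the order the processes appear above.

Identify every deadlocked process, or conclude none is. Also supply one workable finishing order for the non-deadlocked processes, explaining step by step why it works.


Deadlocked set: charlie and golf.
Key observation: the loop charlie -> golf -> charlie blocks itself forever; no other process is dragged down with it.
One completion order for the rest: hotel, echo, foxtrot.
Check, step by step:
  hotel waits on nothing -> runs at once and releases m17
  echo waits on nothing -> runs at once and releases m7 and m8
  run foxtrot (all its waits — m7 and m8 — are resolved); releases m6


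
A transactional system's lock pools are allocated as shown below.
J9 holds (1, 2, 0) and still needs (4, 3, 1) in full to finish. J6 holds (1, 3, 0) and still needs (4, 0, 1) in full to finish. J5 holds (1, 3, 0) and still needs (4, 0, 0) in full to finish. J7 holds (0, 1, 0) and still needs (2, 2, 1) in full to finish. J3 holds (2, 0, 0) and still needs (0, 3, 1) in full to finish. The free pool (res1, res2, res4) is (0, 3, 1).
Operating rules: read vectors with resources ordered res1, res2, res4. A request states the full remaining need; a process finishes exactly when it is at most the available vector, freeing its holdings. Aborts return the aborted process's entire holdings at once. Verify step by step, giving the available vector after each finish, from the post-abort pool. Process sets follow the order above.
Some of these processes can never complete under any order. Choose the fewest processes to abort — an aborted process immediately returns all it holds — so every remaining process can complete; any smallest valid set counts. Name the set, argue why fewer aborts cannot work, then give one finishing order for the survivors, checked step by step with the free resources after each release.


The answer: abort J9 and J6.
Key observation: the deadlocked J5 becomes finishable only because J9 and J6 released (2, 5, 0); it completes at step 3 below.
Why nothing smaller works — every single abort fails: J9 alone leaves J6 blocked (short on res1); J6 alone leaves J9 blocked (short on res1); J5 alone leaves J9 blocked (short on res1); J7 alone leaves J9 blocked (short on res1); J3 alone leaves J9 blocked (short on res1).
Survivors finish in the order: J7, J3, J5. Walking it through (pool after the aborts first):
  pool = (2, 8, 1)
  J7: need (2, 2, 1) fits (2, 8, 1); releases (0, 1, 0), pool now (2, 9, 1)
  J3: need (0, 3, 1) fits (2, 9, 1); releases (2, 0, 0), pool now (4, 9, 1)
  J5: need (4, 0, 0) fits (4, 9, 1); releases (1, 3, 0), pool now (5, 12, 1)


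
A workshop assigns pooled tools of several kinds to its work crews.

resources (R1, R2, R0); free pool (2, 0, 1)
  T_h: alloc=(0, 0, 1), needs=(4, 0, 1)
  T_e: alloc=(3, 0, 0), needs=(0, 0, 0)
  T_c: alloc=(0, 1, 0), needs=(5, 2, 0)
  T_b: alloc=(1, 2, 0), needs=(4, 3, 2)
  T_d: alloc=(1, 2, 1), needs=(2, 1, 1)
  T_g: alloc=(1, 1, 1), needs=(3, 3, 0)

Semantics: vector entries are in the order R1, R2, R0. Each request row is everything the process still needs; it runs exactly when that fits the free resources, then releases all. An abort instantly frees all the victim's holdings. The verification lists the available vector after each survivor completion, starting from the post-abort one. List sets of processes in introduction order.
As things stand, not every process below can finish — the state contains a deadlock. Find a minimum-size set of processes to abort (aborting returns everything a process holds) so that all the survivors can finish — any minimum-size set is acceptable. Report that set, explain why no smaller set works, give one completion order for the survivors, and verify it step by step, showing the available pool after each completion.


The answer: abort T_d.
Key observation: the returned (1, 2, 1) from T_d is what brings T_c — unrunnable before, under any order — into play at step 2.
Minimality: the empty abort set fails — the state is deadlocked as it stands.
One survivor order: T_e, T_c, T_h, T_g, T_b. Walking it through (post-abort pool first):
  pool = (3, 2, 2)
  run T_e (needs (0, 0, 0), free (3, 2, 2)); after release of (3, 0, 0) the pool is (6, 2, 2)
  run T_c (needs (5, 2, 0), free (6, 2, 2)); after release of (0, 1, 0) the pool is (6, 3, 2)
  run T_h (needs (4, 0, 1), free (6, 3, 2)); after release of (0, 0, 1) the pool is (6, 3, 3)
  run T_g (needs (3, 3, 0), free (6, 3, 3)); after release of (1, 1, 1) the pool is (7, 4, 4)
  run T_b (needs (4, 3, 2), free (7, 4, 4)); after release of (1, 2, 0) the pool is (8, 6, 4)


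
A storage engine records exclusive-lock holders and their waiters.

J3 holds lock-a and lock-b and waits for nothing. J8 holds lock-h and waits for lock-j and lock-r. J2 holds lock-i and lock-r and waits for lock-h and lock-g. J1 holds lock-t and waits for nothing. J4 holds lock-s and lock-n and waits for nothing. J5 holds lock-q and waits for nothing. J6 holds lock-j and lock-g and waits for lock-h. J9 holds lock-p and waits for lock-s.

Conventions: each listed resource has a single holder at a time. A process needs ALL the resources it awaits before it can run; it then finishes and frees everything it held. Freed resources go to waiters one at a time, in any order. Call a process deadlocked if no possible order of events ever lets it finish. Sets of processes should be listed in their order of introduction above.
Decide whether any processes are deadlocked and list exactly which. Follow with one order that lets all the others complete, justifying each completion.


Deadlocked set: J8, J2 and J6.
Key observation: the loop J8 -> J2 -> J8 blocks itself forever; J6 is caught in further circular waits.
A valid finishing order for the others: J4, J3, J1, J9, J5.
Step-by-step check:
  run J4 (it waits on nothing); releases lock-s and lock-n
  run J3 (it waits on nothing); releases lock-a and lock-b
  run J1 (it waits on nothing); releases lock-t
  run J9 (all its waits — lock-s — are resolved); releases lock-p
  run J5 (it waits on nothing); releases lock-q


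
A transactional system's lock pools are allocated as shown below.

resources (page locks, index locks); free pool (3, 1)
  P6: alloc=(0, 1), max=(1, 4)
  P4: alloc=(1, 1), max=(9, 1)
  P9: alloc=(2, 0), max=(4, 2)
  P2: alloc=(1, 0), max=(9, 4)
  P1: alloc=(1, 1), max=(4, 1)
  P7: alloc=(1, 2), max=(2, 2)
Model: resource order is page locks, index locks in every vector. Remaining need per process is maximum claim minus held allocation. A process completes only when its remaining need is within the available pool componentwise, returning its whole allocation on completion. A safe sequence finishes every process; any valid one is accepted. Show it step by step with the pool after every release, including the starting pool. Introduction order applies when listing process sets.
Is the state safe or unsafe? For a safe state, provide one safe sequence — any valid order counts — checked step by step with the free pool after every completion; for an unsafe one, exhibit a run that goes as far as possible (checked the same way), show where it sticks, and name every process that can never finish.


UNSAFE.
Key observation: no order helps: past P7, P9, P1, P6, the free pool tops out at (7, 5), below what each blocked process needs in page locks.
The run P7, P9, P1, P6 cannot be extended any further. Step-by-step check:
  pool = (3, 1)
  P7 needs (1, 0) <= (3, 1) -> finishes; pool += (1, 2) = (4, 3)
  P9 needs (2, 2) <= (4, 3) -> finishes; pool += (2, 0) = (6, 3)
  P1 needs (3, 0) <= (6, 3) -> finishes; pool += (1, 1) = (7, 4)
  P6 needs (1, 3) <= (7, 4) -> finishes; pool += (0, 1) = (7, 5)
  blocked: P4 wants (8, 0), pool (7, 5) — not enough page locks
  blocked: P2 wants (8, 4), pool (7, 5) — not enough page locks
Permanently blocked: P4 and P2.


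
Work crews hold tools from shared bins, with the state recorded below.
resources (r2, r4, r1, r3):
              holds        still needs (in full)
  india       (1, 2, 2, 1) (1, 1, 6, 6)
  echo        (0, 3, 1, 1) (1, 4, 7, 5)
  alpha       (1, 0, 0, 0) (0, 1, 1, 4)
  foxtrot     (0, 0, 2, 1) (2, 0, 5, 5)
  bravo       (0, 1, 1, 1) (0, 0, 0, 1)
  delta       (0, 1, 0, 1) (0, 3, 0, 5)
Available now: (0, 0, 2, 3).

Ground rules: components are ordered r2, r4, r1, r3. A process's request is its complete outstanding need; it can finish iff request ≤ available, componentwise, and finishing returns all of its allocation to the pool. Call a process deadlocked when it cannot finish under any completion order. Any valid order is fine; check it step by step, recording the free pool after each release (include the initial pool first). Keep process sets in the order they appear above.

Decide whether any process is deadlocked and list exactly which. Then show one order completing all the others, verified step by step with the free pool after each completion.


Deadlocked: india, echo, foxtrot and delta.
Key observation: r3 is the bottleneck — with bravo, alpha done the pool holds (1, 1, 3, 4), short of every remaining need.
A valid finishing order for the others: bravo, alpha. Verifying each step:
  pool = (0, 0, 2, 3)
  bravo needs (0, 0, 0, 1) <= (0, 0, 2, 3) -> finishes; pool += (0, 1, 1, 1) = (0, 1, 3, 4)
  alpha needs (0, 1, 1, 4) <= (0, 1, 3, 4) -> finishes; pool += (1, 0, 0, 0) = (1, 1, 3, 4)
The stuck group stays short no matter what:
  india still needs (1, 1, 6, 6) but only (1, 1, 3, 4) is free — short on r1 and r3
  echo still needs (1, 4, 7, 5) but only (1, 1, 3, 4) is free — short on r4, r1 and r3
  foxtrot still needs (2, 0, 5, 5) but only (1, 1, 3, 4) is free — short on r2, r1 and r3
  delta still needs (0, 3, 0, 5) but only (1, 1, 3, 4) is free — short on r4 and r3


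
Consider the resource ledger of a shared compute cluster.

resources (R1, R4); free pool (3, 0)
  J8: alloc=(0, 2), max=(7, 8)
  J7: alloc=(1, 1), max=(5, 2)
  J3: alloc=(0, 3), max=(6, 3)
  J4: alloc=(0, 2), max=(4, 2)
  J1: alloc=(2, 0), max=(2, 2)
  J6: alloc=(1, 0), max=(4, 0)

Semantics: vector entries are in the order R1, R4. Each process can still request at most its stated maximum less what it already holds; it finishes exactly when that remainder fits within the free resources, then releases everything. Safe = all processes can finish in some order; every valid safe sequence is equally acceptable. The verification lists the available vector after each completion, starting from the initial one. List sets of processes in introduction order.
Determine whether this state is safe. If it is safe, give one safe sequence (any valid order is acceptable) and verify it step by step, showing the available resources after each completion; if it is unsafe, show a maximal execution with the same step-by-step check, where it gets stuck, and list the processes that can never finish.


The state is SAFE; one workable sequence: J6, J4, J7, J1, J3, J8.
Key observation: reading the order forward, J6 is the first process whose need (3, 0) meets the free pool (3, 0) exactly on a resource it requests.
Check, step by step:
  pool = (3, 0)
  J6: need (3, 0) fits (3, 0); releases (1, 0), pool now (4, 0)
  J4: need (4, 0) fits (4, 0); releases (0, 2), pool now (4, 2)
  J7: need (4, 1) fits (4, 2); releases (1, 1), pool now (5, 3)
  J1: need (0, 2) fits (5, 3); releases (2, 0), pool now (7, 3)
  J3: need (6, 0) fits (7, 3); releases (0, 3), pool now (7, 6)
  J8: need (7, 6) fits (7, 6); releases (0, 2), pool now (7, 8)


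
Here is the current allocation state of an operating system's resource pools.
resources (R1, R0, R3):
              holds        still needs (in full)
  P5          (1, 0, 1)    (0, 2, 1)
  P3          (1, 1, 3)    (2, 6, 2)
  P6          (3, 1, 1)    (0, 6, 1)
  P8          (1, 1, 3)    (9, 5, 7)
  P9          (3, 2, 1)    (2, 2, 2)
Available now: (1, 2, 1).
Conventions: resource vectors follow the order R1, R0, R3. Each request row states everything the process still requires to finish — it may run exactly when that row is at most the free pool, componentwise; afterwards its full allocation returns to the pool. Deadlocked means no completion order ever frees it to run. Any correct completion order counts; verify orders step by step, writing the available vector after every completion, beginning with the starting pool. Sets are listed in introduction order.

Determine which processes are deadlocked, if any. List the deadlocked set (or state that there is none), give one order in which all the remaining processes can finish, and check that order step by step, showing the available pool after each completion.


Deadlocked: P3, P6 and P8.
Key observation: R0 is the bottleneck — with P5, P9 done the pool holds (5, 4, 3), short of every remaining need.
One completion order for the rest: P5, P9. Step-by-step check:
  pool = (1, 2, 1)
  P5: need (0, 2, 1) fits (1, 2, 1); releases (1, 0, 1), pool now (2, 2, 2)
  P9: need (2, 2, 2) fits (2, 2, 2); releases (3, 2, 1), pool now (5, 4, 3)
The blocked processes can never fit:
  P3 still needs (2, 6, 2) but only (5, 4, 3) is free — short on R0
  P6 still needs (0, 6, 1) but only (5, 4, 3) is free — short on R0
  P8 still needs (9, 5, 7) but only (5, 4, 3) is free — short on R1, R0 and R3


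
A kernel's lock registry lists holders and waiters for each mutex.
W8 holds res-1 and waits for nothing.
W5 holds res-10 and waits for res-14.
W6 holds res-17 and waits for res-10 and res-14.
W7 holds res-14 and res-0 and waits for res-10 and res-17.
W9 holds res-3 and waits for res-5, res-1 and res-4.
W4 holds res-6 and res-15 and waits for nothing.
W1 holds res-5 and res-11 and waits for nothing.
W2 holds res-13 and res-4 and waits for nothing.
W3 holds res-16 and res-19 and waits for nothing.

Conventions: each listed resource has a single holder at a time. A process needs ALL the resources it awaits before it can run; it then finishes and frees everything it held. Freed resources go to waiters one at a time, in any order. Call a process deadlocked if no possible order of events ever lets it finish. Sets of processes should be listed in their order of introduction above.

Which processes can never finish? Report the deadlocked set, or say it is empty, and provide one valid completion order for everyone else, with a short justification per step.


The deadlocked set is W5, W6 and W7.
Key observation: the knot is the closed ring of waits W5 -> W7 -> W5; W6 is caught in further circular waits.
One completion order for the rest: W2, W1, W4, W3, W8, W9.
Check, step by step:
  W2 waits on nothing -> runs at once and releases res-13 and res-4
  W1 waits on nothing -> runs at once and releases res-5 and res-11
  W4 waits on nothing -> runs at once and releases res-6 and res-15
  W3 waits on nothing -> runs at once and releases res-16 and res-19
  W8 waits on nothing -> runs at once and releases res-1
  run W9 (all its waits — res-5, res-1 and res-4 — are resolved); releases res-3


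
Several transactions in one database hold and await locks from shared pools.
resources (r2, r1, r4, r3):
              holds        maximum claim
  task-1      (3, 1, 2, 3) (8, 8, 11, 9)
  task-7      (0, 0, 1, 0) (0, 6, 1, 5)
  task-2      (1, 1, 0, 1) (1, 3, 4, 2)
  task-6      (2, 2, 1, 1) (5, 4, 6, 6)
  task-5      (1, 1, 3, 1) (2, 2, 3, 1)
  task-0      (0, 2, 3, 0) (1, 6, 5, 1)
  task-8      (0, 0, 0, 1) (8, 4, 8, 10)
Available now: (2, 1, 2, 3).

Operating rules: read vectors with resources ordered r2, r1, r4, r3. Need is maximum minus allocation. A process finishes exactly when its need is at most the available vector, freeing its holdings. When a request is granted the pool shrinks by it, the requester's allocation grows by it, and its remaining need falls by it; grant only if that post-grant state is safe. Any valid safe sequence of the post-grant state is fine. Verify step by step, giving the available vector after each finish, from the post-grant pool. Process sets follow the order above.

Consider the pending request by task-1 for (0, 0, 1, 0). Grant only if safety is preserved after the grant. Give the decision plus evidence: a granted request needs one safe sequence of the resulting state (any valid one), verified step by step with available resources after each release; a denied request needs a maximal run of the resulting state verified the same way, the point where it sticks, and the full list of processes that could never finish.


DENY — the pretend-granted state is unsafe.
Key observation: after task-5, task-2 the pool peaks at (4, 3, 4, 5), and each blocked process is short somewhere: task-1 on r2, r1, r4, r3; task-7 on r1; task-6 on r4; task-0 on r1; task-8 on r2, r1, r4, r3.
Pretend the grant happened; the run task-5, task-2 goes as far as possible. Check, step by step:
  pool = (2, 1, 1, 3)
  run task-5 (needs (1, 1, 0, 0), free (2, 1, 1, 3)); after release of (1, 1, 3, 1) the pool is (3, 2, 4, 4)
  run task-2 (needs (0, 2, 4, 1), free (3, 2, 4, 4)); after release of (1, 1, 0, 1) the pool is (4, 3, 4, 5)
  blocked: task-1 wants (5, 7, 8, 6), pool (4, 3, 4, 5) — not enough r2, r1, r4 and r3
  blocked: task-7 wants (0, 6, 0, 5), pool (4, 3, 4, 5) — not enough r1
  blocked: task-6 wants (3, 2, 5, 5), pool (4, 3, 4, 5) — not enough r4
  blocked: task-0 wants (1, 4, 2, 1), pool (4, 3, 4, 5) — not enough r1
  blocked: task-8 wants (8, 4, 8, 9), pool (4, 3, 4, 5) — not enough r2, r1, r4 and r3
Had the request been granted, task-1, task-7, task-6, task-0 and task-8 could never finish.
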